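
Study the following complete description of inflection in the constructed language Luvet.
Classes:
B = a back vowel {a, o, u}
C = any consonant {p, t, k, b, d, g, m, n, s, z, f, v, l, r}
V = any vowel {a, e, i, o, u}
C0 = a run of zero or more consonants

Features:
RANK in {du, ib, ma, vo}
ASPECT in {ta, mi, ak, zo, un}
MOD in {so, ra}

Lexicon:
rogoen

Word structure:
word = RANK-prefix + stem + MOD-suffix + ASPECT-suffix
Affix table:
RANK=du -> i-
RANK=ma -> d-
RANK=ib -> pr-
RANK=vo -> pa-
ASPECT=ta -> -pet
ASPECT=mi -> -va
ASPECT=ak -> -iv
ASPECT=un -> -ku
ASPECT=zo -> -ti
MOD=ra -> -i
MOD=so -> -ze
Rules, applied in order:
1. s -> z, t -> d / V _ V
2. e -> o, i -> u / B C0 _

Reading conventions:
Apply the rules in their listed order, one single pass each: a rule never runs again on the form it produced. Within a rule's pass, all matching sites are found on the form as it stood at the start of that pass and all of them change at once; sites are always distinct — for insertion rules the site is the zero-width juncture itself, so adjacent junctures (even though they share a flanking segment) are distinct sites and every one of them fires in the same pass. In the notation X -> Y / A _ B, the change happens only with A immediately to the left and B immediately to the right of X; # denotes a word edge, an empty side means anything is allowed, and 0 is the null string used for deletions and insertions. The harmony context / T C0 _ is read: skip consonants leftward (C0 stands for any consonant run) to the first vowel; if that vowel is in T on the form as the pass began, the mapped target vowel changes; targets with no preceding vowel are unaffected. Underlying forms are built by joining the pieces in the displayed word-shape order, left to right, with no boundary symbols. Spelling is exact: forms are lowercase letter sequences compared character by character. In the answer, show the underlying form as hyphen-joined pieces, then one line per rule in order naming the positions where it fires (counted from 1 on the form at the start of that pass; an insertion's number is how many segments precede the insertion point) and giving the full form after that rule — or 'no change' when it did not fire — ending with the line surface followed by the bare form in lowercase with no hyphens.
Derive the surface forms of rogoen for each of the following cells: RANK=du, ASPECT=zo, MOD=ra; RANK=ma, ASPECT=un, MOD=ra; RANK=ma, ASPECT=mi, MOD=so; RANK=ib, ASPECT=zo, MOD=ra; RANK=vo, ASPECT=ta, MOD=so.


cell RANK=du, ASPECT=zo, MOD=ra:
underlying: i-rogoen-i-ti
1. s -> z, t -> d / V _ V: fires at position(s) 9: irogoenidi
2. e -> o, i -> u / B C0 _: fires at position(s) 6: irogoonidi
surface: irogoonidi

cell RANK=ma, ASPECT=un, MOD=ra:
underlying: d-rogoen-i-ku
1. s -> z, t -> d / V _ V: no change
2. e -> o, i -> u / B C0 _: fires at position(s) 6: drogooniku
surface: drogooniku

cell RANK=ma, ASPECT=mi, MOD=so:
underlying: d-rogoen-ze-va
1. s -> z, t -> d / V _ V: no change
2. e -> o, i -> u / B C0 _: fires at position(s) 6: drogoonzeva
surface: drogoonzeva

cell RANK=ib, ASPECT=zo, MOD=ra:
underlying: pr-rogoen-i-ti
1. s -> z, t -> d / V _ V: fires at position(s) 10: prrogoenidi
2. e -> o, i -> u / B C0 _: fires at position(s) 7: prrogoonidi
surface: prrogoonidi

cell RANK=vo, ASPECT=ta, MOD=so:
underlying: pa-rogoen-ze-pet
1. s -> z, t -> d / V _ V: no change
2. e -> o, i -> u / B C0 _: fires at position(s) 7: parogoonzepet
surface: parogoonzepet


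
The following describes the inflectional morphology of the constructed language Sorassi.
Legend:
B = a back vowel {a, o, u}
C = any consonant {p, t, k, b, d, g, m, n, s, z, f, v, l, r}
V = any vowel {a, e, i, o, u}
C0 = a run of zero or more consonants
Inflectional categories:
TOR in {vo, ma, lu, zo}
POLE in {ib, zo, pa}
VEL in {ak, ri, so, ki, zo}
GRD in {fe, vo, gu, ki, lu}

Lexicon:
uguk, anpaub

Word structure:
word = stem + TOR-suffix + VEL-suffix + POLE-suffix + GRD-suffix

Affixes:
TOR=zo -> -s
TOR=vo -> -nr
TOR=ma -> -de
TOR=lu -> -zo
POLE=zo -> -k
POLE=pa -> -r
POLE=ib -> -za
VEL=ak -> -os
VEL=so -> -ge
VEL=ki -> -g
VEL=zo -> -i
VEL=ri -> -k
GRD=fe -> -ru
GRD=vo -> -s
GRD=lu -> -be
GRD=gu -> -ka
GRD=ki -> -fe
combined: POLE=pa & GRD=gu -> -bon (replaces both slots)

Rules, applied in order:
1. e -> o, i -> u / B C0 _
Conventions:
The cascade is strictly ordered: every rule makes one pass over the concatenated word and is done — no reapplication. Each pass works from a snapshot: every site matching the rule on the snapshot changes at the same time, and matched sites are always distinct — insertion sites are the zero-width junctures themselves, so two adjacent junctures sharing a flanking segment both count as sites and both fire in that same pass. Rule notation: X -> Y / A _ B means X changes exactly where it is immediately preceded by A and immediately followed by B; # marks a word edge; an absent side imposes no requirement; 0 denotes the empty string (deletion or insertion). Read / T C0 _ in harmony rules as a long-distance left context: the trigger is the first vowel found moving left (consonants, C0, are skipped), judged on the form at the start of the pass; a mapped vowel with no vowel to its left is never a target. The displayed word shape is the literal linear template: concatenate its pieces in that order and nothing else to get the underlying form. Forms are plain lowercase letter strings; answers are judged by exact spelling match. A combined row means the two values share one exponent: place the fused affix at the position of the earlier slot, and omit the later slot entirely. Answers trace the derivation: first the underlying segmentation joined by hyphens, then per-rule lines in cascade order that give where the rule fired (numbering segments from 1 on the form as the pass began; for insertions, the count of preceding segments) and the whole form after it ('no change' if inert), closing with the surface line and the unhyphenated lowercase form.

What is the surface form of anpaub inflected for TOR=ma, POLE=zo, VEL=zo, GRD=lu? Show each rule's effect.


underlying: anpaub-de-i-k-be
1. e -> o, i -> u / B C0 _: fires at position(s) 8: anpaubdoikbe
surface: anpaubdoikbe


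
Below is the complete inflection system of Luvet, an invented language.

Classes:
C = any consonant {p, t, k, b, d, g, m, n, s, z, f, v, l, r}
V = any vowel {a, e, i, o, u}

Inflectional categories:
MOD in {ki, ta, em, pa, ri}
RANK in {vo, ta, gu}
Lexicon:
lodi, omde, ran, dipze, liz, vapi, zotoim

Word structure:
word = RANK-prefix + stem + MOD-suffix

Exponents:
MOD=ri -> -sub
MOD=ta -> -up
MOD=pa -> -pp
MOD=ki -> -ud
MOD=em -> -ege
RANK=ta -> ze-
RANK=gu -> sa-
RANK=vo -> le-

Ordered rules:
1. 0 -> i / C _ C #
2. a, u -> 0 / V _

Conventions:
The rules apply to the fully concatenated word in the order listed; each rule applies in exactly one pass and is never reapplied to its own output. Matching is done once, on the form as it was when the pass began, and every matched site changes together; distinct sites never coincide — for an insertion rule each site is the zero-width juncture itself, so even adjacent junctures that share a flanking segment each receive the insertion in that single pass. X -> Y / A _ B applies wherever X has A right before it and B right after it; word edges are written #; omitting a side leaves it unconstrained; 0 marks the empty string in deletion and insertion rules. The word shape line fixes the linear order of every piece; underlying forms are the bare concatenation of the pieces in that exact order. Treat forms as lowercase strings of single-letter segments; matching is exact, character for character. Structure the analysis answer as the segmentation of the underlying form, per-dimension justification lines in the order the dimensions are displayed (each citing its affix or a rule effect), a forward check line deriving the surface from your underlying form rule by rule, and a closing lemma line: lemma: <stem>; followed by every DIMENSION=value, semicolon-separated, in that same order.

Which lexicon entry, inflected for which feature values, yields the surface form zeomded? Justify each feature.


underlying: ze-omde-ud
MOD=ki - signalled by the affix -ud
RANK=ta - signalled by the affix ze-
check: zeomdeud -> zeomdeud -> zeomded
lemma: omde; MOD=ki; RANK=ta


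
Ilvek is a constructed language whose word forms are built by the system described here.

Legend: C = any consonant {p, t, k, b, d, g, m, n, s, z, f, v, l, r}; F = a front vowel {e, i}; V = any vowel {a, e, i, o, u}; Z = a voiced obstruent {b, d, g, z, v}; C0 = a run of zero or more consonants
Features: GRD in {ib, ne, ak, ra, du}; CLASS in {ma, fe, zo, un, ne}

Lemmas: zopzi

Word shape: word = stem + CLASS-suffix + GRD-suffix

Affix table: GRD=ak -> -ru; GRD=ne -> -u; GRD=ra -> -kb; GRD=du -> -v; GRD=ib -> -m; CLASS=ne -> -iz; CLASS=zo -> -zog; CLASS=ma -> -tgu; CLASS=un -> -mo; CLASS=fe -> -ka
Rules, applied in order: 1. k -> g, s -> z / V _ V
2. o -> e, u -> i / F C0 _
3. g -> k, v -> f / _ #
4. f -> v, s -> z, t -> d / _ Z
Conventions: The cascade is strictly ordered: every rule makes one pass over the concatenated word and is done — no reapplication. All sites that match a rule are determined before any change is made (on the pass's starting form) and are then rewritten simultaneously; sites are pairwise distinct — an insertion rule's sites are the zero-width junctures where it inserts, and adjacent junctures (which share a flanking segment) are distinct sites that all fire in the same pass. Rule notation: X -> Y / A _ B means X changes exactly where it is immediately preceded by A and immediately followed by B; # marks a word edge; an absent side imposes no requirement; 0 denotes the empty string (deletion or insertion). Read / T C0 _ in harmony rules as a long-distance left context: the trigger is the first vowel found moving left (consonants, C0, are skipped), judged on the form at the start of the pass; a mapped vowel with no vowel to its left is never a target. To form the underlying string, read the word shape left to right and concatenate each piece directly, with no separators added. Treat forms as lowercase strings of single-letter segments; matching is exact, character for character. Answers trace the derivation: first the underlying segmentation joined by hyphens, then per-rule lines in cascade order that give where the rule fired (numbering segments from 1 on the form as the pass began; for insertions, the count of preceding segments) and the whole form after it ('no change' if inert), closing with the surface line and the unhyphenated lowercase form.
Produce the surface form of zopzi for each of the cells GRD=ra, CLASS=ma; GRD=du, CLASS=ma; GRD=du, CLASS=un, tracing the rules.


cell GRD=ra, CLASS=ma:
underlying: zopzi-tgu-kb
1. k -> g, s -> z / V _ V: no change
2. o -> e, u -> i / F C0 _: fires at position(s) 8: zopzitgikb
3. g -> k, v -> f / _ #: no change
4. f -> v, s -> z, t -> d / _ Z: fires at position(s) 6: zopzidgikb
surface: zopzidgikb

cell GRD=du, CLASS=ma:
underlying: zopzi-tgu-v
1. k -> g, s -> z / V _ V: no change
2. o -> e, u -> i / F C0 _: fires at position(s) 8: zopzitgiv
3. g -> k, v -> f / _ #: fires at position(s) 9: zopzitgif
4. f -> v, s -> z, t -> d / _ Z: fires at position(s) 6: zopzidgif
surface: zopzidgif

cell GRD=du, CLASS=un:
underlying: zopzi-mo-v
1. k -> g, s -> z / V _ V: no change
2. o -> e, u -> i / F C0 _: fires at position(s) 7: zopzimev
3. g -> k, v -> f / _ #: fires at position(s) 8: zopzimef
4. f -> v, s -> z, t -> d / _ Z: no change
surface: zopzimef


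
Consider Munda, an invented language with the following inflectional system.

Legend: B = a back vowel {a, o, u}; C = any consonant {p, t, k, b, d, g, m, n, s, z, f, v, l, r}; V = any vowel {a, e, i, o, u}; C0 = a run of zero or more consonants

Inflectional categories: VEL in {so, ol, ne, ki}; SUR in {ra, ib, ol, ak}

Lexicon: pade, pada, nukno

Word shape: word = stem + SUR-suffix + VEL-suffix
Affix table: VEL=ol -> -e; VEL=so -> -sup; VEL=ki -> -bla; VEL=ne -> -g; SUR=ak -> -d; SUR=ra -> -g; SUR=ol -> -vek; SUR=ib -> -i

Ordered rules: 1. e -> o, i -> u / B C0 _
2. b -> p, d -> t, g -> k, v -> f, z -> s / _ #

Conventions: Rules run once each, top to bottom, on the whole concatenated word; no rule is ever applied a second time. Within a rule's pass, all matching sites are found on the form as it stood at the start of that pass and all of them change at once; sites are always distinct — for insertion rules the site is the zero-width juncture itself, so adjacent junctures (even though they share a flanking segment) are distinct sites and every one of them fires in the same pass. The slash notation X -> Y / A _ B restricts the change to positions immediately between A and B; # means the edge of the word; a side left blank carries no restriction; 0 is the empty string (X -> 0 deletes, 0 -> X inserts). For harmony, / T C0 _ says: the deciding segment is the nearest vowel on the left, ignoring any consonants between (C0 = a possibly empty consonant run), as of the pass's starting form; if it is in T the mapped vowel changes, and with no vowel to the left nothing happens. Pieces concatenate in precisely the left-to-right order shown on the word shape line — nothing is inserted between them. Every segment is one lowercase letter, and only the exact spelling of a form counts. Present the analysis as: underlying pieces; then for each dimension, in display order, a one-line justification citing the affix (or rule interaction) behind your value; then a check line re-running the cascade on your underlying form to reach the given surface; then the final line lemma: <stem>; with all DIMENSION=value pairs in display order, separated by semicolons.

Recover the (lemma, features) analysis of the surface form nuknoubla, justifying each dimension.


underlying: nukno-i-bla
VEL=ki - signalled by the affix -bla
SUR=ib - signalled by the affix -i
check: nuknoibla -> nuknoubla -> nuknoubla
lemma: nukno; VEL=ki; SUR=ib


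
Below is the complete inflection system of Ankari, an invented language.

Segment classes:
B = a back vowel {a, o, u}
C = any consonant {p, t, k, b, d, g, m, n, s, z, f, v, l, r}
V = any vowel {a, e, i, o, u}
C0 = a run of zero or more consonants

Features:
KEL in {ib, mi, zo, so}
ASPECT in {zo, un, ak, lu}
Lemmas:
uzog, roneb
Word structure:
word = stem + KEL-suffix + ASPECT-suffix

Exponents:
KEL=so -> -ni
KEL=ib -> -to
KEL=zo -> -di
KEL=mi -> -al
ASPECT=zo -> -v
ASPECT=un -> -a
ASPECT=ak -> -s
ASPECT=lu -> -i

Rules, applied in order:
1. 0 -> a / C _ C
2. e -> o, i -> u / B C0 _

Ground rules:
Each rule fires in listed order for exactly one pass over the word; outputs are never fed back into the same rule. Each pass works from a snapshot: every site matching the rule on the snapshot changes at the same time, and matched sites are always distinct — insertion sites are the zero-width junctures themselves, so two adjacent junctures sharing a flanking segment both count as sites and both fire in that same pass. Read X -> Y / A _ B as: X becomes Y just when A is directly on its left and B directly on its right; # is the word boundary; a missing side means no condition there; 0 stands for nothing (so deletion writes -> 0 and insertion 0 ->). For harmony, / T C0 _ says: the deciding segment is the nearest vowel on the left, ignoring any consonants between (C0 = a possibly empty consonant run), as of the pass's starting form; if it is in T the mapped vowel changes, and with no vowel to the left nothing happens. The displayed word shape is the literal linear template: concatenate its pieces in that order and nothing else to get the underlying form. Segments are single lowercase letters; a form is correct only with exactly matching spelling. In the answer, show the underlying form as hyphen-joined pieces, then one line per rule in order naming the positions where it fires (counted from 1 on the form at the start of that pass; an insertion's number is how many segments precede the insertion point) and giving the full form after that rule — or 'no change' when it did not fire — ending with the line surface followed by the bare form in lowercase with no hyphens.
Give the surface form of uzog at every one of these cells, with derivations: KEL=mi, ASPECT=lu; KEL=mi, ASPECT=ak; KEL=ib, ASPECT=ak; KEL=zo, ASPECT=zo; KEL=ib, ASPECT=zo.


cell KEL=mi, ASPECT=lu:
underlying: uzog-al-i
1. 0 -> a / C _ C: no change
2. e -> o, i -> u / B C0 _: fires at position(s) 7: uzogalu
surface: uzogalu

cell KEL=mi, ASPECT=ak:
underlying: uzog-al-s
1. 0 -> a / C _ C: inserts after position(s) 6: uzogalas
2. e -> o, i -> u / B C0 _: no change
surface: uzogalas

cell KEL=ib, ASPECT=ak:
underlying: uzog-to-s
1. 0 -> a / C _ C: inserts after position(s) 4: uzogatos
2. e -> o, i -> u / B C0 _: no change
surface: uzogatos

cell KEL=zo, ASPECT=zo:
underlying: uzog-di-v
1. 0 -> a / C _ C: inserts after position(s) 4: uzogadiv
2. e -> o, i -> u / B C0 _: fires at position(s) 7: uzogaduv
surface: uzogaduv

cell KEL=ib, ASPECT=zo:
underlying: uzog-to-v
1. 0 -> a / C _ C: inserts after position(s) 4: uzogatov
2. e -> o, i -> u / B C0 _: no change
surface: uzogatov


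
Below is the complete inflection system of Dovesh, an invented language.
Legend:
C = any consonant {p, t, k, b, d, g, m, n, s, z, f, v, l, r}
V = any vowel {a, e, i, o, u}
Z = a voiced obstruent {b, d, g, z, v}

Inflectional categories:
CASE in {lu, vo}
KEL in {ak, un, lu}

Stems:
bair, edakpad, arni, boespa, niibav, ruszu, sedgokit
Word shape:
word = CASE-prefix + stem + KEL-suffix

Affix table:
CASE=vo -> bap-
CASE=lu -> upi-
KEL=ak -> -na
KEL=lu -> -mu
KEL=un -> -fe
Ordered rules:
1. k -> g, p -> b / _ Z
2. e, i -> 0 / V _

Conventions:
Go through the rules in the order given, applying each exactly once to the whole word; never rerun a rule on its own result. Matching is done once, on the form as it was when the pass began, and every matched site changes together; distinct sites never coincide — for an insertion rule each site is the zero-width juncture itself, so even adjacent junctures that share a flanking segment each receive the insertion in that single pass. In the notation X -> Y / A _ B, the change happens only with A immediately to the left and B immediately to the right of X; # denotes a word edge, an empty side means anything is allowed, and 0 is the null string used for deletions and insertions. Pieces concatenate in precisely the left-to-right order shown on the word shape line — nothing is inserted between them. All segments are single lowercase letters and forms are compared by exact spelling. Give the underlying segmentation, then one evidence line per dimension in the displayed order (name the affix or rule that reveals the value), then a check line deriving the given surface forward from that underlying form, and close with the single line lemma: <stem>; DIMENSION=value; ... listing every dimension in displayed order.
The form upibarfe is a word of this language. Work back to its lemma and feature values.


underlying: upi-bair-fe
CASE=lu - signalled by the affix upi-
KEL=un - signalled by the affix -fe
check: upibairfe -> upibairfe -> upibarfe
lemma: bair; CASE=lu; KEL=un


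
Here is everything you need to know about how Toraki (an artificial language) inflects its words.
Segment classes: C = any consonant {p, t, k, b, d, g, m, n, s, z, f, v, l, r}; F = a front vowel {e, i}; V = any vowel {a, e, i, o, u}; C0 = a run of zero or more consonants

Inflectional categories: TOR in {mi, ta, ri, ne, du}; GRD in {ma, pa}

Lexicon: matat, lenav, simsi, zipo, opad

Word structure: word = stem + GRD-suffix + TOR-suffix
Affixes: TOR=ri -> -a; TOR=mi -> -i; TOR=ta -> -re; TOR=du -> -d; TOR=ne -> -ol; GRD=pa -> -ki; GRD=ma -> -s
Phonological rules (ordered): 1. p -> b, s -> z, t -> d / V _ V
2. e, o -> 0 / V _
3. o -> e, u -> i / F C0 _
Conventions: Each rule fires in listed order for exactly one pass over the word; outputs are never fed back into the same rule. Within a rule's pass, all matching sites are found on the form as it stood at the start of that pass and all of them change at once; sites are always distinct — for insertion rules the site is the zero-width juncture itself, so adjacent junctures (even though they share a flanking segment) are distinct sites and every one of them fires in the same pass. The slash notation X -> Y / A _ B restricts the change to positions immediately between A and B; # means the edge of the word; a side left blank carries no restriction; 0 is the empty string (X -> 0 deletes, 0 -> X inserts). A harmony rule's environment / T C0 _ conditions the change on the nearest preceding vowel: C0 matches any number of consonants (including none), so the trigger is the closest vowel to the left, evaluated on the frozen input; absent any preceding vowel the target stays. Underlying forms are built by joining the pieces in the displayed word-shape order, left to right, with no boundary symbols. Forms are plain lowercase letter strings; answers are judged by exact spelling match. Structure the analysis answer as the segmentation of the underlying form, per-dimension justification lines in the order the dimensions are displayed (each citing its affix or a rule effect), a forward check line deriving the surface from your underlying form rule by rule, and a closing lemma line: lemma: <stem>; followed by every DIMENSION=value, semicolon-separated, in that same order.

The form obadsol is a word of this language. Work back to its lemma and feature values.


underlying: opad-s-ol
TOR=ne - signalled by the affix -ol
GRD=ma - signalled by the affix -s
check: opadsol -> obadsol -> obadsol -> obadsol
lemma: opad; TOR=ne; GRD=ma


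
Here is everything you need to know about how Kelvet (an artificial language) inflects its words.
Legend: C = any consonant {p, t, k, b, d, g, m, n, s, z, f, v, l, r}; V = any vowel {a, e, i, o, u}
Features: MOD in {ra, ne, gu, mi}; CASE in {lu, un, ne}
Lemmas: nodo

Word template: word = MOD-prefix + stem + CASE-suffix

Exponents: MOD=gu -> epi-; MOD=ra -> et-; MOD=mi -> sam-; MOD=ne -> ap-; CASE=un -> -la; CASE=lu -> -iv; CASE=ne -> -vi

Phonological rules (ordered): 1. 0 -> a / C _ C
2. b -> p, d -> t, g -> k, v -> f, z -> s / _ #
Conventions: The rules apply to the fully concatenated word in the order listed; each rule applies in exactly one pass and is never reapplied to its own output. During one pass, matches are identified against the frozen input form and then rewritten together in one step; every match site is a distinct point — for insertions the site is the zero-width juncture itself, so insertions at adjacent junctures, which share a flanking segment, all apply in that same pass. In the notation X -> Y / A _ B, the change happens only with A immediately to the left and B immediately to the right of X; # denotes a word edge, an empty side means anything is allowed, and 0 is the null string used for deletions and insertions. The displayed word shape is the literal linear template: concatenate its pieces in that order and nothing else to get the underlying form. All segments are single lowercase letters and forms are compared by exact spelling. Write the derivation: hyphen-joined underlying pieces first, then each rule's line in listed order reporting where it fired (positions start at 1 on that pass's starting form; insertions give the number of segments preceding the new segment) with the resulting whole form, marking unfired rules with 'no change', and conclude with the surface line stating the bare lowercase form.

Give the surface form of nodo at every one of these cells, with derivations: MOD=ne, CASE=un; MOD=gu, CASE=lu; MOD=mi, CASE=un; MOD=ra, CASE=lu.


cell MOD=ne, CASE=un:
underlying: ap-nodo-la
1. 0 -> a / C _ C: inserts after position(s) 2: apanodola
2. b -> p, d -> t, g -> k, v -> f, z -> s / _ #: no change
surface: apanodola

cell MOD=gu, CASE=lu:
underlying: epi-nodo-iv
1. 0 -> a / C _ C: no change
2. b -> p, d -> t, g -> k, v -> f, z -> s / _ #: fires at position(s) 9: epinodoif
surface: epinodoif

cell MOD=mi, CASE=un:
underlying: sam-nodo-la
1. 0 -> a / C _ C: inserts after position(s) 3: samanodola
2. b -> p, d -> t, g -> k, v -> f, z -> s / _ #: no change
surface: samanodola

cell MOD=ra, CASE=lu:
underlying: et-nodo-iv
1. 0 -> a / C _ C: inserts after position(s) 2: etanodoiv
2. b -> p, d -> t, g -> k, v -> f, z -> s / _ #: fires at position(s) 9: etanodoif
surface: etanodoif


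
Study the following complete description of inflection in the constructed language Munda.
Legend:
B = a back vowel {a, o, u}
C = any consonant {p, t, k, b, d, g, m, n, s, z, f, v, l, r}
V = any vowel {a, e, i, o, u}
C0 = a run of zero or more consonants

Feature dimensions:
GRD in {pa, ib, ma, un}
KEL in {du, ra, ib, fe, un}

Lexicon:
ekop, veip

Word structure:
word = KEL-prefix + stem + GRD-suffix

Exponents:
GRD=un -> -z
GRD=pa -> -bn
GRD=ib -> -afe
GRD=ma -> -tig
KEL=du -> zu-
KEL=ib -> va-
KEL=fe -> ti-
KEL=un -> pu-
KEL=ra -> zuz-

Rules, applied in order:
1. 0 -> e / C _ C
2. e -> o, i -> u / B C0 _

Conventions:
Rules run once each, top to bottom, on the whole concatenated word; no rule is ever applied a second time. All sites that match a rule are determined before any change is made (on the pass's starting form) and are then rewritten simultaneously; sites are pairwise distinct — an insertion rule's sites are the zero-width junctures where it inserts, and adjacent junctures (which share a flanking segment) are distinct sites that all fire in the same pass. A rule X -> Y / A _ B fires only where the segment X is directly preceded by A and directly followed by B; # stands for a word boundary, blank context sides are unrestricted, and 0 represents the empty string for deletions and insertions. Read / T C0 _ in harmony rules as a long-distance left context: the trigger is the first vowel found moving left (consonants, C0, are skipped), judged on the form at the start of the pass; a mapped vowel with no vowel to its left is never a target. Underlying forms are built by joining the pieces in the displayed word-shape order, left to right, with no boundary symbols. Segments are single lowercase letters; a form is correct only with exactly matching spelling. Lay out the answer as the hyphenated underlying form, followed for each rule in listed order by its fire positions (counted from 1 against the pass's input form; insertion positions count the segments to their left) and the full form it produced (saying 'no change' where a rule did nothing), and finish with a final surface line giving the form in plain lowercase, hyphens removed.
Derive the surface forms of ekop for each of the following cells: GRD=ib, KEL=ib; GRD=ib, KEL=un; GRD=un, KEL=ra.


cell GRD=ib, KEL=ib:
underlying: va-ekop-afe
1. 0 -> e / C _ C: no change
2. e -> o, i -> u / B C0 _: fires at position(s) 3, 9: vaokopafo
surface: vaokopafo

cell GRD=ib, KEL=un:
underlying: pu-ekop-afe
1. 0 -> e / C _ C: no change
2. e -> o, i -> u / B C0 _: fires at position(s) 3, 9: puokopafo
surface: puokopafo

cell GRD=un, KEL=ra:
underlying: zuz-ekop-z
1. 0 -> e / C _ C: inserts after position(s) 7: zuzekopez
2. e -> o, i -> u / B C0 _: fires at position(s) 4, 8: zuzokopoz
surface: zuzokopoz


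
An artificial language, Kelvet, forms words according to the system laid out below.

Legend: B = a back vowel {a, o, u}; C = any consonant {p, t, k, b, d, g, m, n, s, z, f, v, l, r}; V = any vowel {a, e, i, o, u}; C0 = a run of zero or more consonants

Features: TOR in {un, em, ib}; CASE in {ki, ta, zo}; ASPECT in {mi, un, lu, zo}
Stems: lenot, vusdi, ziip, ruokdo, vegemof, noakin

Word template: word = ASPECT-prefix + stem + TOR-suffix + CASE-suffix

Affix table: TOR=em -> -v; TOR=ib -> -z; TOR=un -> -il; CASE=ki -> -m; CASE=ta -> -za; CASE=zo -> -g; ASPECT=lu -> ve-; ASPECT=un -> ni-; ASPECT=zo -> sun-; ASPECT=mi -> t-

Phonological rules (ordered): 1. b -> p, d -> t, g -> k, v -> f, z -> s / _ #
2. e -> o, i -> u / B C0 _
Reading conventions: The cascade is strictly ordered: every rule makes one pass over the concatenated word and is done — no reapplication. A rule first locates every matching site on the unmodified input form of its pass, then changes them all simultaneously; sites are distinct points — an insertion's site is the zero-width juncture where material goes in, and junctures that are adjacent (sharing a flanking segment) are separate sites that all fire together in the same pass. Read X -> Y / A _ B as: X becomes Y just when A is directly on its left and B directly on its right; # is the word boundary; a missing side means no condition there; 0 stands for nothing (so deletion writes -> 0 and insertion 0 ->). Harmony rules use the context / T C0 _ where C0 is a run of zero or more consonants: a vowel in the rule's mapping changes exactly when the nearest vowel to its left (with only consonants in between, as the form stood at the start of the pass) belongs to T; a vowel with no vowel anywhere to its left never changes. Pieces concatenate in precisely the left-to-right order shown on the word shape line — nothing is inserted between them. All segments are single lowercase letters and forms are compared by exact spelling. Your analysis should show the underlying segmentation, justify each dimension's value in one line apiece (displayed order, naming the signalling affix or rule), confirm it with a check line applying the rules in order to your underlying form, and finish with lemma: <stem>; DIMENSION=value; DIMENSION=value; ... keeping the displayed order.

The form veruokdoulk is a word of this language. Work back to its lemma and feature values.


underlying: ve-ruokdo-il-g
TOR=un - signalled by the affix -il
CASE=zo - signalled by the affix -g
ASPECT=lu - signalled by the affix ve-
check: veruokdoilg -> veruokdoilk -> veruokdoulk
lemma: ruokdo; TOR=un; CASE=zo; ASPECT=lu


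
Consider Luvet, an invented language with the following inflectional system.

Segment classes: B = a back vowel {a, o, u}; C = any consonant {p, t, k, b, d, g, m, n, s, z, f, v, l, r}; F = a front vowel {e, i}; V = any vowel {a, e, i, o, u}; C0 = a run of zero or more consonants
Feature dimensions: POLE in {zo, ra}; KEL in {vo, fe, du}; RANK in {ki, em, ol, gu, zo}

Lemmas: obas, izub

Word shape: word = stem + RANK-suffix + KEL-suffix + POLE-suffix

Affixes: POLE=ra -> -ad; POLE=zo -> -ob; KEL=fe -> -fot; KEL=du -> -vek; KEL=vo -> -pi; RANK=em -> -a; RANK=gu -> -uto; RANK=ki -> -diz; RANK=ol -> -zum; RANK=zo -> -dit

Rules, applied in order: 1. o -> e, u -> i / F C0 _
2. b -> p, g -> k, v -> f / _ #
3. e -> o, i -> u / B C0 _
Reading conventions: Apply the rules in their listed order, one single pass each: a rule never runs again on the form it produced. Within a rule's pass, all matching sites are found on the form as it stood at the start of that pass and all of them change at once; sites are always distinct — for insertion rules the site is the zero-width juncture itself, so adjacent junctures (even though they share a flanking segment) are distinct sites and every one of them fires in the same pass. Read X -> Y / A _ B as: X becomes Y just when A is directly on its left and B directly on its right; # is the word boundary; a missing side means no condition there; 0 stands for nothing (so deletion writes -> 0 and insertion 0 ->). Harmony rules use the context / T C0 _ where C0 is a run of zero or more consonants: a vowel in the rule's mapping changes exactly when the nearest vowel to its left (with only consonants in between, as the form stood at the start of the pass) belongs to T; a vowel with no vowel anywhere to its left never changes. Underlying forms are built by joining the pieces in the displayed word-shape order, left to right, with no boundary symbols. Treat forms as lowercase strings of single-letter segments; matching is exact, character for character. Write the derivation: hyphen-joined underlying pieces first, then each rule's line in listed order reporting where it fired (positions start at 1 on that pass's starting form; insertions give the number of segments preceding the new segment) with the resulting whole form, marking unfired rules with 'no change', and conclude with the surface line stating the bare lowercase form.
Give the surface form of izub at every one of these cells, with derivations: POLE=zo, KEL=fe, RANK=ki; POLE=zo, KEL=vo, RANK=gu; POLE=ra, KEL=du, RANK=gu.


cell POLE=zo, KEL=fe, RANK=ki:
underlying: izub-diz-fot-ob
1. o -> e, u -> i / F C0 _: fires at position(s) 3, 9: izibdizfetob
2. b -> p, g -> k, v -> f / _ #: fires at position(s) 12: izibdizfetop
3. e -> o, i -> u / B C0 _: no change
surface: izibdizfetop

cell POLE=zo, KEL=vo, RANK=gu:
underlying: izub-uto-pi-ob
1. o -> e, u -> i / F C0 _: fires at position(s) 3, 10: izibutopieb
2. b -> p, g -> k, v -> f / _ #: fires at position(s) 11: izibutopiep
3. e -> o, i -> u / B C0 _: fires at position(s) 9: izibutopuep
surface: izibutopuep

cell POLE=ra, KEL=du, RANK=gu:
underlying: izub-uto-vek-ad
1. o -> e, u -> i / F C0 _: fires at position(s) 3: izibutovekad
2. b -> p, g -> k, v -> f / _ #: no change
3. e -> o, i -> u / B C0 _: fires at position(s) 9: izibutovokad
surface: izibutovokad


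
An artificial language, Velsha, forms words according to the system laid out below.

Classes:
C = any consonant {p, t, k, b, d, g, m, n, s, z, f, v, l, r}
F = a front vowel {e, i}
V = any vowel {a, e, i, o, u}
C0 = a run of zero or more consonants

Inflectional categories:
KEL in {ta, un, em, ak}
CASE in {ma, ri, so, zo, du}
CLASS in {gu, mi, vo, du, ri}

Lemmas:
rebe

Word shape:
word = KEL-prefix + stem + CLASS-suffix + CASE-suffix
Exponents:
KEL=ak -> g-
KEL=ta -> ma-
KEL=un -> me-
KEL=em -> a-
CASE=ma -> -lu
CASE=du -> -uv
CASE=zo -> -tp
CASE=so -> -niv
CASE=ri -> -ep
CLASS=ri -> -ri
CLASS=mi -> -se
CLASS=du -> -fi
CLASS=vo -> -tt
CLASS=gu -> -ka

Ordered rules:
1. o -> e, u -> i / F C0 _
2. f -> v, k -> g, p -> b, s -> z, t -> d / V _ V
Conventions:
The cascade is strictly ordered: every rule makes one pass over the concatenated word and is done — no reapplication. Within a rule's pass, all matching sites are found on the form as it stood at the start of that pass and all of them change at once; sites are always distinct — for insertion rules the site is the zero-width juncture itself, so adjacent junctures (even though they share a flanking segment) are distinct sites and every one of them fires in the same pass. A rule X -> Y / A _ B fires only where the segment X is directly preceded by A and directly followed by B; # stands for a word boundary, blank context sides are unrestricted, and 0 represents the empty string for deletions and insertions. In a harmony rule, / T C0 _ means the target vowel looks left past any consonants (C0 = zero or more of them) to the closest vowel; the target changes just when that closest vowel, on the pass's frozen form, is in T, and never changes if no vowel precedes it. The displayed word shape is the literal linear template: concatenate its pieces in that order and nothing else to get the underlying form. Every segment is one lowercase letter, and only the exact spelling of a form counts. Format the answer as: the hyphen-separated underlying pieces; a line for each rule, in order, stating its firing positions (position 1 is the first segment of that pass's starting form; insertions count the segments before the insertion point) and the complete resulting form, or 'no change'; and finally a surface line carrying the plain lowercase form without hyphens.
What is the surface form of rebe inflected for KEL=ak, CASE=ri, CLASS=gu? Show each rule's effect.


underlying: g-rebe-ka-ep
1. o -> e, u -> i / F C0 _: no change
2. f -> v, k -> g, p -> b, s -> z, t -> d / V _ V: fires at position(s) 6: grebegaep
surface: grebegaep


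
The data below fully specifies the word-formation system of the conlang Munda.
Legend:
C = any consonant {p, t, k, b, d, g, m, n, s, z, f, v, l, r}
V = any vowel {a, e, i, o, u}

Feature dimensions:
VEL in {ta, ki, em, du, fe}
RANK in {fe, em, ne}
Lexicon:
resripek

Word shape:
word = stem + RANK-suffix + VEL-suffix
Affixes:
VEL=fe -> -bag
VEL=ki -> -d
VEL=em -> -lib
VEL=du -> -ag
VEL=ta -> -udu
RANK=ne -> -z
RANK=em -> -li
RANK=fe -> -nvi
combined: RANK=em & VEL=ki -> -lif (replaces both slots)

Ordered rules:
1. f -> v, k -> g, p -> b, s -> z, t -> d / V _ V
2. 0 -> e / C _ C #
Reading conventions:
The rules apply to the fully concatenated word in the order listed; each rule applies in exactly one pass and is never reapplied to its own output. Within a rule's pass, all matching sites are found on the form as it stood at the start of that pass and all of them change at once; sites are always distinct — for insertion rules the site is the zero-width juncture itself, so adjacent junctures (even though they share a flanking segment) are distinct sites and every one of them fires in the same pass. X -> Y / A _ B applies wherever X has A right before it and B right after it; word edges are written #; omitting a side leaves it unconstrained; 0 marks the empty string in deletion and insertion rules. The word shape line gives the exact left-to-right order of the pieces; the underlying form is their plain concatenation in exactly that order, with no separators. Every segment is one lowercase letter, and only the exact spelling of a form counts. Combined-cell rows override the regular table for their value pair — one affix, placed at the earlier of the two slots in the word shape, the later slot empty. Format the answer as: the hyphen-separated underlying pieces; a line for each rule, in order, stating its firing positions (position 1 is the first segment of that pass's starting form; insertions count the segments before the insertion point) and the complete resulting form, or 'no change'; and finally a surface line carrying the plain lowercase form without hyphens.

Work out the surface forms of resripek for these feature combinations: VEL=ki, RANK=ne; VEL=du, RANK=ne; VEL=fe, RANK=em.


cell VEL=ki, RANK=ne:
underlying: resripek-z-d
1. f -> v, k -> g, p -> b, s -> z, t -> d / V _ V: fires at position(s) 6: resribekzd
2. 0 -> e / C _ C #: inserts after position(s) 9: resribekzed
surface: resribekzed

cell VEL=du, RANK=ne:
underlying: resripek-z-ag
1. f -> v, k -> g, p -> b, s -> z, t -> d / V _ V: fires at position(s) 6: resribekzag
2. 0 -> e / C _ C #: no change
surface: resribekzag

cell VEL=fe, RANK=em:
underlying: resripek-li-bag
1. f -> v, k -> g, p -> b, s -> z, t -> d / V _ V: fires at position(s) 6: resribeklibag
2. 0 -> e / C _ C #: no change
surface: resribeklibag


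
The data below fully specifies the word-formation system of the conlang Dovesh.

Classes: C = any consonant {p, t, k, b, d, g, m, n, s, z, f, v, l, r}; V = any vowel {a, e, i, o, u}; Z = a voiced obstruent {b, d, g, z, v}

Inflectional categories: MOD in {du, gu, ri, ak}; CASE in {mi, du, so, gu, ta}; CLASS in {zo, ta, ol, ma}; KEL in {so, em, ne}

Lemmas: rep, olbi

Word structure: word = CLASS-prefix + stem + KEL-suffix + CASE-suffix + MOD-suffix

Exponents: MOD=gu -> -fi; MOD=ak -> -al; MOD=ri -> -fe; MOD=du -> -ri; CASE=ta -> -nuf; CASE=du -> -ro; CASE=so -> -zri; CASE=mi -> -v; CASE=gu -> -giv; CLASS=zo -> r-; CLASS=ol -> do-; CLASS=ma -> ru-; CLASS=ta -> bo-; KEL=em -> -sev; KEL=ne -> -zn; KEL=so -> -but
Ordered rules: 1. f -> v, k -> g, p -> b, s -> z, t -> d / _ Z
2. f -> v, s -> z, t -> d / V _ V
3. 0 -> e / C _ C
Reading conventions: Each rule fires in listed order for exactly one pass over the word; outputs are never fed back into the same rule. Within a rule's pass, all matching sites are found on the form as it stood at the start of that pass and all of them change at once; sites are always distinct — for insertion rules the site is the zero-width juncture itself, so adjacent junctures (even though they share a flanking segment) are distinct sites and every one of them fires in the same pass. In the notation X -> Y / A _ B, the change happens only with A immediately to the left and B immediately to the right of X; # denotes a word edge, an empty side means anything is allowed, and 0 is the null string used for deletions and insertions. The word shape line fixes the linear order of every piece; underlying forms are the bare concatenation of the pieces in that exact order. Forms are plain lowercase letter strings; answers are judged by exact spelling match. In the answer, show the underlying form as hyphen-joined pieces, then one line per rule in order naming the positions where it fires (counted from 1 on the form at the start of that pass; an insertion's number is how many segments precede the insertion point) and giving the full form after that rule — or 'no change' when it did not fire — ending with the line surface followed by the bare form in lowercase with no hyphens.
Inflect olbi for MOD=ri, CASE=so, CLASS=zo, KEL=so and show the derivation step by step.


underlying: r-olbi-but-zri-fe
1. f -> v, k -> g, p -> b, s -> z, t -> d / _ Z: fires at position(s) 8: rolbibudzrife
2. f -> v, s -> z, t -> d / V _ V: fires at position(s) 12: rolbibudzrive
3. 0 -> e / C _ C: inserts after position(s) 3, 8, 9: rolebibudezerive
surface: rolebibudezerive
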